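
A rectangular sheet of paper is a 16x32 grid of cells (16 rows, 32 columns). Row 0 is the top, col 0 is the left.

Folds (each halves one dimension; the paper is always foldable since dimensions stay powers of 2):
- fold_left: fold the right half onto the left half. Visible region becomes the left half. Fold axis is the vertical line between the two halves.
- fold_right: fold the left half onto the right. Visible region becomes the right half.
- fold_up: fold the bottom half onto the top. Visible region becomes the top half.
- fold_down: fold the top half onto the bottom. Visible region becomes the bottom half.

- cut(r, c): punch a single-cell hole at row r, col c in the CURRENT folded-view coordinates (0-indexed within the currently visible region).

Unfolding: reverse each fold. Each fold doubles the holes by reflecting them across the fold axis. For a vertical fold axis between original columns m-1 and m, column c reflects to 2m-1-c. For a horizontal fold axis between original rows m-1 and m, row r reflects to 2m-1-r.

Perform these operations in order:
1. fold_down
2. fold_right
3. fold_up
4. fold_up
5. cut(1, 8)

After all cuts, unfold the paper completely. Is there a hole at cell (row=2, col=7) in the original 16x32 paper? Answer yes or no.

Op 1 fold_down: fold axis h@8; visible region now rows[8,16) x cols[0,32) = 8x32
Op 2 fold_right: fold axis v@16; visible region now rows[8,16) x cols[16,32) = 8x16
Op 3 fold_up: fold axis h@12; visible region now rows[8,12) x cols[16,32) = 4x16
Op 4 fold_up: fold axis h@10; visible region now rows[8,10) x cols[16,32) = 2x16
Op 5 cut(1, 8): punch at orig (9,24); cuts so far [(9, 24)]; region rows[8,10) x cols[16,32) = 2x16
Unfold 1 (reflect across h@10): 2 holes -> [(9, 24), (10, 24)]
Unfold 2 (reflect across h@12): 4 holes -> [(9, 24), (10, 24), (13, 24), (14, 24)]
Unfold 3 (reflect across v@16): 8 holes -> [(9, 7), (9, 24), (10, 7), (10, 24), (13, 7), (13, 24), (14, 7), (14, 24)]
Unfold 4 (reflect across h@8): 16 holes -> [(1, 7), (1, 24), (2, 7), (2, 24), (5, 7), (5, 24), (6, 7), (6, 24), (9, 7), (9, 24), (10, 7), (10, 24), (13, 7), (13, 24), (14, 7), (14, 24)]
Holes: [(1, 7), (1, 24), (2, 7), (2, 24), (5, 7), (5, 24), (6, 7), (6, 24), (9, 7), (9, 24), (10, 7), (10, 24), (13, 7), (13, 24), (14, 7), (14, 24)]

Answer: yes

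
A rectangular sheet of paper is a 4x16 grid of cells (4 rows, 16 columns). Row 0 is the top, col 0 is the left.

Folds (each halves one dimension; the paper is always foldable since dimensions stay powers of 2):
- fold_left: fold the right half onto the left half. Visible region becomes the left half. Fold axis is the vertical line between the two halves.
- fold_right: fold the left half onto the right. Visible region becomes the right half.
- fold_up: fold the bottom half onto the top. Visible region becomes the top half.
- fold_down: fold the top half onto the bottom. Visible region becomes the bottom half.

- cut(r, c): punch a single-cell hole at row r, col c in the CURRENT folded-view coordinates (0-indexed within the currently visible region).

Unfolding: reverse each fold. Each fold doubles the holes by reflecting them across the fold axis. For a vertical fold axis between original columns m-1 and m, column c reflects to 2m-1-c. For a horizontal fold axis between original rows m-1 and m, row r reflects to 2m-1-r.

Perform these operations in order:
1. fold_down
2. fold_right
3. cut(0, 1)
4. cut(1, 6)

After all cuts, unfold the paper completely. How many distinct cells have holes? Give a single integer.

Answer: 8

Derivation:
Op 1 fold_down: fold axis h@2; visible region now rows[2,4) x cols[0,16) = 2x16
Op 2 fold_right: fold axis v@8; visible region now rows[2,4) x cols[8,16) = 2x8
Op 3 cut(0, 1): punch at orig (2,9); cuts so far [(2, 9)]; region rows[2,4) x cols[8,16) = 2x8
Op 4 cut(1, 6): punch at orig (3,14); cuts so far [(2, 9), (3, 14)]; region rows[2,4) x cols[8,16) = 2x8
Unfold 1 (reflect across v@8): 4 holes -> [(2, 6), (2, 9), (3, 1), (3, 14)]
Unfold 2 (reflect across h@2): 8 holes -> [(0, 1), (0, 14), (1, 6), (1, 9), (2, 6), (2, 9), (3, 1), (3, 14)]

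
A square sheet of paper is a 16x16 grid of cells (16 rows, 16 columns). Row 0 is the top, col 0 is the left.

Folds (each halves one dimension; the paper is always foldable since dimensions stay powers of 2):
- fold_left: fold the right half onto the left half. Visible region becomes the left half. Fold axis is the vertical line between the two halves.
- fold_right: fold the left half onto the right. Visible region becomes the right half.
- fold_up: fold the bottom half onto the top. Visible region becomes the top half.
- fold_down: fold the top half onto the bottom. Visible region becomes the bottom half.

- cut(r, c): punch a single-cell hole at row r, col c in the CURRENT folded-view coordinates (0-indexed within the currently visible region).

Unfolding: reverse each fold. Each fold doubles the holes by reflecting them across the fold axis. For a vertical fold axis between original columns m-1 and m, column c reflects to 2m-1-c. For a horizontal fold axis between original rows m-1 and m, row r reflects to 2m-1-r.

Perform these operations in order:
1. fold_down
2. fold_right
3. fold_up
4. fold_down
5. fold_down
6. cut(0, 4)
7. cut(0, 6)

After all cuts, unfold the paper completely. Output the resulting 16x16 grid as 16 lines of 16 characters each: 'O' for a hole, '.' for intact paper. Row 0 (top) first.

Answer: .O.O........O.O.
.O.O........O.O.
.O.O........O.O.
.O.O........O.O.
.O.O........O.O.
.O.O........O.O.
.O.O........O.O.
.O.O........O.O.
.O.O........O.O.
.O.O........O.O.
.O.O........O.O.
.O.O........O.O.
.O.O........O.O.
.O.O........O.O.
.O.O........O.O.
.O.O........O.O.

Derivation:
Op 1 fold_down: fold axis h@8; visible region now rows[8,16) x cols[0,16) = 8x16
Op 2 fold_right: fold axis v@8; visible region now rows[8,16) x cols[8,16) = 8x8
Op 3 fold_up: fold axis h@12; visible region now rows[8,12) x cols[8,16) = 4x8
Op 4 fold_down: fold axis h@10; visible region now rows[10,12) x cols[8,16) = 2x8
Op 5 fold_down: fold axis h@11; visible region now rows[11,12) x cols[8,16) = 1x8
Op 6 cut(0, 4): punch at orig (11,12); cuts so far [(11, 12)]; region rows[11,12) x cols[8,16) = 1x8
Op 7 cut(0, 6): punch at orig (11,14); cuts so far [(11, 12), (11, 14)]; region rows[11,12) x cols[8,16) = 1x8
Unfold 1 (reflect across h@11): 4 holes -> [(10, 12), (10, 14), (11, 12), (11, 14)]
Unfold 2 (reflect across h@10): 8 holes -> [(8, 12), (8, 14), (9, 12), (9, 14), (10, 12), (10, 14), (11, 12), (11, 14)]
Unfold 3 (reflect across h@12): 16 holes -> [(8, 12), (8, 14), (9, 12), (9, 14), (10, 12), (10, 14), (11, 12), (11, 14), (12, 12), (12, 14), (13, 12), (13, 14), (14, 12), (14, 14), (15, 12), (15, 14)]
Unfold 4 (reflect across v@8): 32 holes -> [(8, 1), (8, 3), (8, 12), (8, 14), (9, 1), (9, 3), (9, 12), (9, 14), (10, 1), (10, 3), (10, 12), (10, 14), (11, 1), (11, 3), (11, 12), (11, 14), (12, 1), (12, 3), (12, 12), (12, 14), (13, 1), (13, 3), (13, 12), (13, 14), (14, 1), (14, 3), (14, 12), (14, 14), (15, 1), (15, 3), (15, 12), (15, 14)]
Unfold 5 (reflect across h@8): 64 holes -> [(0, 1), (0, 3), (0, 12), (0, 14), (1, 1), (1, 3), (1, 12), (1, 14), (2, 1), (2, 3), (2, 12), (2, 14), (3, 1), (3, 3), (3, 12), (3, 14), (4, 1), (4, 3), (4, 12), (4, 14), (5, 1), (5, 3), (5, 12), (5, 14), (6, 1), (6, 3), (6, 12), (6, 14), (7, 1), (7, 3), (7, 12), (7, 14), (8, 1), (8, 3), (8, 12), (8, 14), (9, 1), (9, 3), (9, 12), (9, 14), (10, 1), (10, 3), (10, 12), (10, 14), (11, 1), (11, 3), (11, 12), (11, 14), (12, 1), (12, 3), (12, 12), (12, 14), (13, 1), (13, 3), (13, 12), (13, 14), (14, 1), (14, 3), (14, 12), (14, 14), (15, 1), (15, 3), (15, 12), (15, 14)]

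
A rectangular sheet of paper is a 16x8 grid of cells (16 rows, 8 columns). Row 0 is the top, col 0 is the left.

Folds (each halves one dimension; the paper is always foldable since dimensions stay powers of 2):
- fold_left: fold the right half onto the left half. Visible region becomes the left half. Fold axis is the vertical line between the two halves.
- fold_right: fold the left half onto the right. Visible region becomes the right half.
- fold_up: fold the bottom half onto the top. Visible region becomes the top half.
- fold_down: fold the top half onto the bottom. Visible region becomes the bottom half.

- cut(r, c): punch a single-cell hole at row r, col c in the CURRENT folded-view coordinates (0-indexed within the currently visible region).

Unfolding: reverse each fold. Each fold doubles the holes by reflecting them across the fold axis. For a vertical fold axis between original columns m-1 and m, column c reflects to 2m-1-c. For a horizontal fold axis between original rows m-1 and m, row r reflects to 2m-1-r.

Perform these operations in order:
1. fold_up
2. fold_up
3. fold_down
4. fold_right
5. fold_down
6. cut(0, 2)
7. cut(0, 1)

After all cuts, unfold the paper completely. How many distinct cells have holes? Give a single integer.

Answer: 64

Derivation:
Op 1 fold_up: fold axis h@8; visible region now rows[0,8) x cols[0,8) = 8x8
Op 2 fold_up: fold axis h@4; visible region now rows[0,4) x cols[0,8) = 4x8
Op 3 fold_down: fold axis h@2; visible region now rows[2,4) x cols[0,8) = 2x8
Op 4 fold_right: fold axis v@4; visible region now rows[2,4) x cols[4,8) = 2x4
Op 5 fold_down: fold axis h@3; visible region now rows[3,4) x cols[4,8) = 1x4
Op 6 cut(0, 2): punch at orig (3,6); cuts so far [(3, 6)]; region rows[3,4) x cols[4,8) = 1x4
Op 7 cut(0, 1): punch at orig (3,5); cuts so far [(3, 5), (3, 6)]; region rows[3,4) x cols[4,8) = 1x4
Unfold 1 (reflect across h@3): 4 holes -> [(2, 5), (2, 6), (3, 5), (3, 6)]
Unfold 2 (reflect across v@4): 8 holes -> [(2, 1), (2, 2), (2, 5), (2, 6), (3, 1), (3, 2), (3, 5), (3, 6)]
Unfold 3 (reflect across h@2): 16 holes -> [(0, 1), (0, 2), (0, 5), (0, 6), (1, 1), (1, 2), (1, 5), (1, 6), (2, 1), (2, 2), (2, 5), (2, 6), (3, 1), (3, 2), (3, 5), (3, 6)]
Unfold 4 (reflect across h@4): 32 holes -> [(0, 1), (0, 2), (0, 5), (0, 6), (1, 1), (1, 2), (1, 5), (1, 6), (2, 1), (2, 2), (2, 5), (2, 6), (3, 1), (3, 2), (3, 5), (3, 6), (4, 1), (4, 2), (4, 5), (4, 6), (5, 1), (5, 2), (5, 5), (5, 6), (6, 1), (6, 2), (6, 5), (6, 6), (7, 1), (7, 2), (7, 5), (7, 6)]
Unfold 5 (reflect across h@8): 64 holes -> [(0, 1), (0, 2), (0, 5), (0, 6), (1, 1), (1, 2), (1, 5), (1, 6), (2, 1), (2, 2), (2, 5), (2, 6), (3, 1), (3, 2), (3, 5), (3, 6), (4, 1), (4, 2), (4, 5), (4, 6), (5, 1), (5, 2), (5, 5), (5, 6), (6, 1), (6, 2), (6, 5), (6, 6), (7, 1), (7, 2), (7, 5), (7, 6), (8, 1), (8, 2), (8, 5), (8, 6), (9, 1), (9, 2), (9, 5), (9, 6), (10, 1), (10, 2), (10, 5), (10, 6), (11, 1), (11, 2), (11, 5), (11, 6), (12, 1), (12, 2), (12, 5), (12, 6), (13, 1), (13, 2), (13, 5), (13, 6), (14, 1), (14, 2), (14, 5), (14, 6), (15, 1), (15, 2), (15, 5), (15, 6)]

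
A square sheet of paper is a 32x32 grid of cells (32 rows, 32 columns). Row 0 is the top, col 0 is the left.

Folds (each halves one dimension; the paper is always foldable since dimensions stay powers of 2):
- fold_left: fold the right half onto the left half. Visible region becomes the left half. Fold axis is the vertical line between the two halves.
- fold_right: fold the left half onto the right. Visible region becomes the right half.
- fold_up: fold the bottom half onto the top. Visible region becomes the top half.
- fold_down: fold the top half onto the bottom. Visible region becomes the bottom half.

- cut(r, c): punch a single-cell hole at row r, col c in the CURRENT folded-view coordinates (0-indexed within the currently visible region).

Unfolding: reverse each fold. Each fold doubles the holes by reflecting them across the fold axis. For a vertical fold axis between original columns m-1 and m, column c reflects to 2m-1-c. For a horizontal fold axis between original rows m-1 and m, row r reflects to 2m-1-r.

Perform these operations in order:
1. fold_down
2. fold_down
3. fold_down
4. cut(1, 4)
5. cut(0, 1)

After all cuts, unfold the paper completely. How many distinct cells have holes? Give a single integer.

Answer: 16

Derivation:
Op 1 fold_down: fold axis h@16; visible region now rows[16,32) x cols[0,32) = 16x32
Op 2 fold_down: fold axis h@24; visible region now rows[24,32) x cols[0,32) = 8x32
Op 3 fold_down: fold axis h@28; visible region now rows[28,32) x cols[0,32) = 4x32
Op 4 cut(1, 4): punch at orig (29,4); cuts so far [(29, 4)]; region rows[28,32) x cols[0,32) = 4x32
Op 5 cut(0, 1): punch at orig (28,1); cuts so far [(28, 1), (29, 4)]; region rows[28,32) x cols[0,32) = 4x32
Unfold 1 (reflect across h@28): 4 holes -> [(26, 4), (27, 1), (28, 1), (29, 4)]
Unfold 2 (reflect across h@24): 8 holes -> [(18, 4), (19, 1), (20, 1), (21, 4), (26, 4), (27, 1), (28, 1), (29, 4)]
Unfold 3 (reflect across h@16): 16 holes -> [(2, 4), (3, 1), (4, 1), (5, 4), (10, 4), (11, 1), (12, 1), (13, 4), (18, 4), (19, 1), (20, 1), (21, 4), (26, 4), (27, 1), (28, 1), (29, 4)]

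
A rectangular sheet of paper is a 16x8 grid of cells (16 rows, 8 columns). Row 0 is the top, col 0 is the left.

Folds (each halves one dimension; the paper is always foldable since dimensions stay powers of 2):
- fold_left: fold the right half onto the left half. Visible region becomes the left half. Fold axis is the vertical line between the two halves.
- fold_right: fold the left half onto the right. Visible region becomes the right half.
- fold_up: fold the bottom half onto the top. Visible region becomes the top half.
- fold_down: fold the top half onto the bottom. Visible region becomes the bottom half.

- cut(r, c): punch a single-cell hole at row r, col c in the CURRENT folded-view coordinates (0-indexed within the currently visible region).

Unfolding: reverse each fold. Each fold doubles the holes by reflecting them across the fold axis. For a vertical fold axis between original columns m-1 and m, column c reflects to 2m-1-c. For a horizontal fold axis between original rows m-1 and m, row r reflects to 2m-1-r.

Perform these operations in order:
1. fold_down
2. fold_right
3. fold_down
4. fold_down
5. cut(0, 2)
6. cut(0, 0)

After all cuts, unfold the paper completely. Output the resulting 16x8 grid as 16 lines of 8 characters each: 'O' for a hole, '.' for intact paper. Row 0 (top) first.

Answer: ........
.O.OO.O.
.O.OO.O.
........
........
.O.OO.O.
.O.OO.O.
........
........
.O.OO.O.
.O.OO.O.
........
........
.O.OO.O.
.O.OO.O.
........

Derivation:
Op 1 fold_down: fold axis h@8; visible region now rows[8,16) x cols[0,8) = 8x8
Op 2 fold_right: fold axis v@4; visible region now rows[8,16) x cols[4,8) = 8x4
Op 3 fold_down: fold axis h@12; visible region now rows[12,16) x cols[4,8) = 4x4
Op 4 fold_down: fold axis h@14; visible region now rows[14,16) x cols[4,8) = 2x4
Op 5 cut(0, 2): punch at orig (14,6); cuts so far [(14, 6)]; region rows[14,16) x cols[4,8) = 2x4
Op 6 cut(0, 0): punch at orig (14,4); cuts so far [(14, 4), (14, 6)]; region rows[14,16) x cols[4,8) = 2x4
Unfold 1 (reflect across h@14): 4 holes -> [(13, 4), (13, 6), (14, 4), (14, 6)]
Unfold 2 (reflect across h@12): 8 holes -> [(9, 4), (9, 6), (10, 4), (10, 6), (13, 4), (13, 6), (14, 4), (14, 6)]
Unfold 3 (reflect across v@4): 16 holes -> [(9, 1), (9, 3), (9, 4), (9, 6), (10, 1), (10, 3), (10, 4), (10, 6), (13, 1), (13, 3), (13, 4), (13, 6), (14, 1), (14, 3), (14, 4), (14, 6)]
Unfold 4 (reflect across h@8): 32 holes -> [(1, 1), (1, 3), (1, 4), (1, 6), (2, 1), (2, 3), (2, 4), (2, 6), (5, 1), (5, 3), (5, 4), (5, 6), (6, 1), (6, 3), (6, 4), (6, 6), (9, 1), (9, 3), (9, 4), (9, 6), (10, 1), (10, 3), (10, 4), (10, 6), (13, 1), (13, 3), (13, 4), (13, 6), (14, 1), (14, 3), (14, 4), (14, 6)]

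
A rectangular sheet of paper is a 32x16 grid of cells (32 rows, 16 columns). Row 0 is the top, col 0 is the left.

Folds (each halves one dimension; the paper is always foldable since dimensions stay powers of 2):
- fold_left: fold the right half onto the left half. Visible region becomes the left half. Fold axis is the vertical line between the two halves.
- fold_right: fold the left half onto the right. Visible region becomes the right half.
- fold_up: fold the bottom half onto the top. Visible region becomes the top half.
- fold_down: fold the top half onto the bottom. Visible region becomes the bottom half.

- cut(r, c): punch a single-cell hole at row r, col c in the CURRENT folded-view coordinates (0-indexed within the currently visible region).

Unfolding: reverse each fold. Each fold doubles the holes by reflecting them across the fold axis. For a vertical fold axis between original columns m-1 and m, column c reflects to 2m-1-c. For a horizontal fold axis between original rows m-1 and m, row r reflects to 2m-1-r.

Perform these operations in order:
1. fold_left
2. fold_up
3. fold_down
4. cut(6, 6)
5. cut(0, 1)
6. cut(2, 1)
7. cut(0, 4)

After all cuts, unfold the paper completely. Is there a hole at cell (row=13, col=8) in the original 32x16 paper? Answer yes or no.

Answer: no

Derivation:
Op 1 fold_left: fold axis v@8; visible region now rows[0,32) x cols[0,8) = 32x8
Op 2 fold_up: fold axis h@16; visible region now rows[0,16) x cols[0,8) = 16x8
Op 3 fold_down: fold axis h@8; visible region now rows[8,16) x cols[0,8) = 8x8
Op 4 cut(6, 6): punch at orig (14,6); cuts so far [(14, 6)]; region rows[8,16) x cols[0,8) = 8x8
Op 5 cut(0, 1): punch at orig (8,1); cuts so far [(8, 1), (14, 6)]; region rows[8,16) x cols[0,8) = 8x8
Op 6 cut(2, 1): punch at orig (10,1); cuts so far [(8, 1), (10, 1), (14, 6)]; region rows[8,16) x cols[0,8) = 8x8
Op 7 cut(0, 4): punch at orig (8,4); cuts so far [(8, 1), (8, 4), (10, 1), (14, 6)]; region rows[8,16) x cols[0,8) = 8x8
Unfold 1 (reflect across h@8): 8 holes -> [(1, 6), (5, 1), (7, 1), (7, 4), (8, 1), (8, 4), (10, 1), (14, 6)]
Unfold 2 (reflect across h@16): 16 holes -> [(1, 6), (5, 1), (7, 1), (7, 4), (8, 1), (8, 4), (10, 1), (14, 6), (17, 6), (21, 1), (23, 1), (23, 4), (24, 1), (24, 4), (26, 1), (30, 6)]
Unfold 3 (reflect across v@8): 32 holes -> [(1, 6), (1, 9), (5, 1), (5, 14), (7, 1), (7, 4), (7, 11), (7, 14), (8, 1), (8, 4), (8, 11), (8, 14), (10, 1), (10, 14), (14, 6), (14, 9), (17, 6), (17, 9), (21, 1), (21, 14), (23, 1), (23, 4), (23, 11), (23, 14), (24, 1), (24, 4), (24, 11), (24, 14), (26, 1), (26, 14), (30, 6), (30, 9)]
Holes: [(1, 6), (1, 9), (5, 1), (5, 14), (7, 1), (7, 4), (7, 11), (7, 14), (8, 1), (8, 4), (8, 11), (8, 14), (10, 1), (10, 14), (14, 6), (14, 9), (17, 6), (17, 9), (21, 1), (21, 14), (23, 1), (23, 4), (23, 11), (23, 14), (24, 1), (24, 4), (24, 11), (24, 14), (26, 1), (26, 14), (30, 6), (30, 9)]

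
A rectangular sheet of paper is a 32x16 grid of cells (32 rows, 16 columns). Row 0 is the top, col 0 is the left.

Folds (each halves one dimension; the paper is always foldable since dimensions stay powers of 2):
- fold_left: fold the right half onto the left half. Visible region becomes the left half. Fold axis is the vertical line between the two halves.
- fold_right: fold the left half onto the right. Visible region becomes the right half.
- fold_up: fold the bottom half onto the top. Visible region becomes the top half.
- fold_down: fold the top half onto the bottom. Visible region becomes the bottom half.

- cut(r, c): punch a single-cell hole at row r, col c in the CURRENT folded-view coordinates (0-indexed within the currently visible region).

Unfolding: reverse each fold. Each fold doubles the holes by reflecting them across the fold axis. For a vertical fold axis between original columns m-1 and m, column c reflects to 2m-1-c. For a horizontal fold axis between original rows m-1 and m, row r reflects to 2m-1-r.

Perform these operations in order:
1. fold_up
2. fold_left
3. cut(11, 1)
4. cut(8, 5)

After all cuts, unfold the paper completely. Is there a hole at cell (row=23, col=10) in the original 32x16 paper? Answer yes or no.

Answer: yes

Derivation:
Op 1 fold_up: fold axis h@16; visible region now rows[0,16) x cols[0,16) = 16x16
Op 2 fold_left: fold axis v@8; visible region now rows[0,16) x cols[0,8) = 16x8
Op 3 cut(11, 1): punch at orig (11,1); cuts so far [(11, 1)]; region rows[0,16) x cols[0,8) = 16x8
Op 4 cut(8, 5): punch at orig (8,5); cuts so far [(8, 5), (11, 1)]; region rows[0,16) x cols[0,8) = 16x8
Unfold 1 (reflect across v@8): 4 holes -> [(8, 5), (8, 10), (11, 1), (11, 14)]
Unfold 2 (reflect across h@16): 8 holes -> [(8, 5), (8, 10), (11, 1), (11, 14), (20, 1), (20, 14), (23, 5), (23, 10)]
Holes: [(8, 5), (8, 10), (11, 1), (11, 14), (20, 1), (20, 14), (23, 5), (23, 10)]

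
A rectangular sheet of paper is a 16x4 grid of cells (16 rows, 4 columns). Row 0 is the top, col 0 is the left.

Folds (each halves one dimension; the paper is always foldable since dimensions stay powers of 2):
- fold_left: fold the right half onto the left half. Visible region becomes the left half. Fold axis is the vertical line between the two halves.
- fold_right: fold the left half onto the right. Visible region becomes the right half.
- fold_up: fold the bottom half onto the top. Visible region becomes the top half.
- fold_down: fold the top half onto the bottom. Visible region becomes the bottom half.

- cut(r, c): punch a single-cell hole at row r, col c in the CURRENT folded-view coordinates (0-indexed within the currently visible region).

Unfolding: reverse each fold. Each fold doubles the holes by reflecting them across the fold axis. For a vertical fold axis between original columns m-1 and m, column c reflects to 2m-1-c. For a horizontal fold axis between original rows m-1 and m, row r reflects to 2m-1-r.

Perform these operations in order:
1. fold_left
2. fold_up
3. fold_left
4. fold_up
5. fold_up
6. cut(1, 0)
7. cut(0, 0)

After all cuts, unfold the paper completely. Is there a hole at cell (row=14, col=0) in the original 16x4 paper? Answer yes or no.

Op 1 fold_left: fold axis v@2; visible region now rows[0,16) x cols[0,2) = 16x2
Op 2 fold_up: fold axis h@8; visible region now rows[0,8) x cols[0,2) = 8x2
Op 3 fold_left: fold axis v@1; visible region now rows[0,8) x cols[0,1) = 8x1
Op 4 fold_up: fold axis h@4; visible region now rows[0,4) x cols[0,1) = 4x1
Op 5 fold_up: fold axis h@2; visible region now rows[0,2) x cols[0,1) = 2x1
Op 6 cut(1, 0): punch at orig (1,0); cuts so far [(1, 0)]; region rows[0,2) x cols[0,1) = 2x1
Op 7 cut(0, 0): punch at orig (0,0); cuts so far [(0, 0), (1, 0)]; region rows[0,2) x cols[0,1) = 2x1
Unfold 1 (reflect across h@2): 4 holes -> [(0, 0), (1, 0), (2, 0), (3, 0)]
Unfold 2 (reflect across h@4): 8 holes -> [(0, 0), (1, 0), (2, 0), (3, 0), (4, 0), (5, 0), (6, 0), (7, 0)]
Unfold 3 (reflect across v@1): 16 holes -> [(0, 0), (0, 1), (1, 0), (1, 1), (2, 0), (2, 1), (3, 0), (3, 1), (4, 0), (4, 1), (5, 0), (5, 1), (6, 0), (6, 1), (7, 0), (7, 1)]
Unfold 4 (reflect across h@8): 32 holes -> [(0, 0), (0, 1), (1, 0), (1, 1), (2, 0), (2, 1), (3, 0), (3, 1), (4, 0), (4, 1), (5, 0), (5, 1), (6, 0), (6, 1), (7, 0), (7, 1), (8, 0), (8, 1), (9, 0), (9, 1), (10, 0), (10, 1), (11, 0), (11, 1), (12, 0), (12, 1), (13, 0), (13, 1), (14, 0), (14, 1), (15, 0), (15, 1)]
Unfold 5 (reflect across v@2): 64 holes -> [(0, 0), (0, 1), (0, 2), (0, 3), (1, 0), (1, 1), (1, 2), (1, 3), (2, 0), (2, 1), (2, 2), (2, 3), (3, 0), (3, 1), (3, 2), (3, 3), (4, 0), (4, 1), (4, 2), (4, 3), (5, 0), (5, 1), (5, 2), (5, 3), (6, 0), (6, 1), (6, 2), (6, 3), (7, 0), (7, 1), (7, 2), (7, 3), (8, 0), (8, 1), (8, 2), (8, 3), (9, 0), (9, 1), (9, 2), (9, 3), (10, 0), (10, 1), (10, 2), (10, 3), (11, 0), (11, 1), (11, 2), (11, 3), (12, 0), (12, 1), (12, 2), (12, 3), (13, 0), (13, 1), (13, 2), (13, 3), (14, 0), (14, 1), (14, 2), (14, 3), (15, 0), (15, 1), (15, 2), (15, 3)]
Holes: [(0, 0), (0, 1), (0, 2), (0, 3), (1, 0), (1, 1), (1, 2), (1, 3), (2, 0), (2, 1), (2, 2), (2, 3), (3, 0), (3, 1), (3, 2), (3, 3), (4, 0), (4, 1), (4, 2), (4, 3), (5, 0), (5, 1), (5, 2), (5, 3), (6, 0), (6, 1), (6, 2), (6, 3), (7, 0), (7, 1), (7, 2), (7, 3), (8, 0), (8, 1), (8, 2), (8, 3), (9, 0), (9, 1), (9, 2), (9, 3), (10, 0), (10, 1), (10, 2), (10, 3), (11, 0), (11, 1), (11, 2), (11, 3), (12, 0), (12, 1), (12, 2), (12, 3), (13, 0), (13, 1), (13, 2), (13, 3), (14, 0), (14, 1), (14, 2), (14, 3), (15, 0), (15, 1), (15, 2), (15, 3)]

Answer: yes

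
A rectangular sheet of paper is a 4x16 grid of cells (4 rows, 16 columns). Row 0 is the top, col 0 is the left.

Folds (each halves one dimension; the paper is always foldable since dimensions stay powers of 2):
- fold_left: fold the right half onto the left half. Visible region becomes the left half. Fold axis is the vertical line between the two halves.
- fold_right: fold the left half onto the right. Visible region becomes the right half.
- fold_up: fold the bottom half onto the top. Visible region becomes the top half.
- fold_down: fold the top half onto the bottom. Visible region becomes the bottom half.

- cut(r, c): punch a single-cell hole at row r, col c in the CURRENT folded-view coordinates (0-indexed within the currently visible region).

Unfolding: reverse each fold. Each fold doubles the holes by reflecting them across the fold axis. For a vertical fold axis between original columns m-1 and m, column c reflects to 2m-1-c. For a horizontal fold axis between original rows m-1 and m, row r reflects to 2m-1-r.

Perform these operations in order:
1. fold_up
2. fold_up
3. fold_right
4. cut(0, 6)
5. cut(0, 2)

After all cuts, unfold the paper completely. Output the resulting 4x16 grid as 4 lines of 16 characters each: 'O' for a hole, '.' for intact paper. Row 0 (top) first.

Answer: .O...O....O...O.
.O...O....O...O.
.O...O....O...O.
.O...O....O...O.

Derivation:
Op 1 fold_up: fold axis h@2; visible region now rows[0,2) x cols[0,16) = 2x16
Op 2 fold_up: fold axis h@1; visible region now rows[0,1) x cols[0,16) = 1x16
Op 3 fold_right: fold axis v@8; visible region now rows[0,1) x cols[8,16) = 1x8
Op 4 cut(0, 6): punch at orig (0,14); cuts so far [(0, 14)]; region rows[0,1) x cols[8,16) = 1x8
Op 5 cut(0, 2): punch at orig (0,10); cuts so far [(0, 10), (0, 14)]; region rows[0,1) x cols[8,16) = 1x8
Unfold 1 (reflect across v@8): 4 holes -> [(0, 1), (0, 5), (0, 10), (0, 14)]
Unfold 2 (reflect across h@1): 8 holes -> [(0, 1), (0, 5), (0, 10), (0, 14), (1, 1), (1, 5), (1, 10), (1, 14)]
Unfold 3 (reflect across h@2): 16 holes -> [(0, 1), (0, 5), (0, 10), (0, 14), (1, 1), (1, 5), (1, 10), (1, 14), (2, 1), (2, 5), (2, 10), (2, 14), (3, 1), (3, 5), (3, 10), (3, 14)]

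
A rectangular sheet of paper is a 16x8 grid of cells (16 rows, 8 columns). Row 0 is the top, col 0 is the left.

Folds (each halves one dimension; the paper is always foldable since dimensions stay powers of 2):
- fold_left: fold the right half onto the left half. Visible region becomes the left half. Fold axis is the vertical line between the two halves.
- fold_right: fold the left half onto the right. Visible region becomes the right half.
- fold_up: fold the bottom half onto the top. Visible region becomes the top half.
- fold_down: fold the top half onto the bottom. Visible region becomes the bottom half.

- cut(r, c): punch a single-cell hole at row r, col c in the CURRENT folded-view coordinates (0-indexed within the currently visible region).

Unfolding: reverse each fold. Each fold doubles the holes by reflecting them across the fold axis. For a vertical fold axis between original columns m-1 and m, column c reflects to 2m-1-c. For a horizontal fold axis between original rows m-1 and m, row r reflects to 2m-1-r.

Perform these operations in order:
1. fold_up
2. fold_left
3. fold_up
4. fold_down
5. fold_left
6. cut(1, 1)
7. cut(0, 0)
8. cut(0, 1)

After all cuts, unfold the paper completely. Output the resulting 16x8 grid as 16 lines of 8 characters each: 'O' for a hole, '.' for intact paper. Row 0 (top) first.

Answer: .OO..OO.
OOOOOOOO
OOOOOOOO
.OO..OO.
.OO..OO.
OOOOOOOO
OOOOOOOO
.OO..OO.
.OO..OO.
OOOOOOOO
OOOOOOOO
.OO..OO.
.OO..OO.
OOOOOOOO
OOOOOOOO
.OO..OO.

Derivation:
Op 1 fold_up: fold axis h@8; visible region now rows[0,8) x cols[0,8) = 8x8
Op 2 fold_left: fold axis v@4; visible region now rows[0,8) x cols[0,4) = 8x4
Op 3 fold_up: fold axis h@4; visible region now rows[0,4) x cols[0,4) = 4x4
Op 4 fold_down: fold axis h@2; visible region now rows[2,4) x cols[0,4) = 2x4
Op 5 fold_left: fold axis v@2; visible region now rows[2,4) x cols[0,2) = 2x2
Op 6 cut(1, 1): punch at orig (3,1); cuts so far [(3, 1)]; region rows[2,4) x cols[0,2) = 2x2
Op 7 cut(0, 0): punch at orig (2,0); cuts so far [(2, 0), (3, 1)]; region rows[2,4) x cols[0,2) = 2x2
Op 8 cut(0, 1): punch at orig (2,1); cuts so far [(2, 0), (2, 1), (3, 1)]; region rows[2,4) x cols[0,2) = 2x2
Unfold 1 (reflect across v@2): 6 holes -> [(2, 0), (2, 1), (2, 2), (2, 3), (3, 1), (3, 2)]
Unfold 2 (reflect across h@2): 12 holes -> [(0, 1), (0, 2), (1, 0), (1, 1), (1, 2), (1, 3), (2, 0), (2, 1), (2, 2), (2, 3), (3, 1), (3, 2)]
Unfold 3 (reflect across h@4): 24 holes -> [(0, 1), (0, 2), (1, 0), (1, 1), (1, 2), (1, 3), (2, 0), (2, 1), (2, 2), (2, 3), (3, 1), (3, 2), (4, 1), (4, 2), (5, 0), (5, 1), (5, 2), (5, 3), (6, 0), (6, 1), (6, 2), (6, 3), (7, 1), (7, 2)]
Unfold 4 (reflect across v@4): 48 holes -> [(0, 1), (0, 2), (0, 5), (0, 6), (1, 0), (1, 1), (1, 2), (1, 3), (1, 4), (1, 5), (1, 6), (1, 7), (2, 0), (2, 1), (2, 2), (2, 3), (2, 4), (2, 5), (2, 6), (2, 7), (3, 1), (3, 2), (3, 5), (3, 6), (4, 1), (4, 2), (4, 5), (4, 6), (5, 0), (5, 1), (5, 2), (5, 3), (5, 4), (5, 5), (5, 6), (5, 7), (6, 0), (6, 1), (6, 2), (6, 3), (6, 4), (6, 5), (6, 6), (6, 7), (7, 1), (7, 2), (7, 5), (7, 6)]
Unfold 5 (reflect across h@8): 96 holes -> [(0, 1), (0, 2), (0, 5), (0, 6), (1, 0), (1, 1), (1, 2), (1, 3), (1, 4), (1, 5), (1, 6), (1, 7), (2, 0), (2, 1), (2, 2), (2, 3), (2, 4), (2, 5), (2, 6), (2, 7), (3, 1), (3, 2), (3, 5), (3, 6), (4, 1), (4, 2), (4, 5), (4, 6), (5, 0), (5, 1), (5, 2), (5, 3), (5, 4), (5, 5), (5, 6), (5, 7), (6, 0), (6, 1), (6, 2), (6, 3), (6, 4), (6, 5), (6, 6), (6, 7), (7, 1), (7, 2), (7, 5), (7, 6), (8, 1), (8, 2), (8, 5), (8, 6), (9, 0), (9, 1), (9, 2), (9, 3), (9, 4), (9, 5), (9, 6), (9, 7), (10, 0), (10, 1), (10, 2), (10, 3), (10, 4), (10, 5), (10, 6), (10, 7), (11, 1), (11, 2), (11, 5), (11, 6), (12, 1), (12, 2), (12, 5), (12, 6), (13, 0), (13, 1), (13, 2), (13, 3), (13, 4), (13, 5), (13, 6), (13, 7), (14, 0), (14, 1), (14, 2), (14, 3), (14, 4), (14, 5), (14, 6), (14, 7), (15, 1), (15, 2), (15, 5), (15, 6)]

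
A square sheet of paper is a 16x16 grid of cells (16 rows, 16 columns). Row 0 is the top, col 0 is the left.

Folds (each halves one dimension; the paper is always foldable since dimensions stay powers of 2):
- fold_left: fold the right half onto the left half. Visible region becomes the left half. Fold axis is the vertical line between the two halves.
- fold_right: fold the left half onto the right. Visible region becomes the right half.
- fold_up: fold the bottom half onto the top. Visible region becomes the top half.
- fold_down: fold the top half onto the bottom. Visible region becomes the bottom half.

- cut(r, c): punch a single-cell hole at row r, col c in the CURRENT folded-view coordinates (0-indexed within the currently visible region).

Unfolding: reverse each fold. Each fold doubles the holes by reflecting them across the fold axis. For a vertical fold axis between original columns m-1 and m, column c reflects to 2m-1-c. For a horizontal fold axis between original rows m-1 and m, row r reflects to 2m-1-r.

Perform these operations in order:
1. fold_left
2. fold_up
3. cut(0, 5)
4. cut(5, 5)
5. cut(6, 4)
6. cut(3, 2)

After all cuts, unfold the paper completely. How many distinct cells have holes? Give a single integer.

Op 1 fold_left: fold axis v@8; visible region now rows[0,16) x cols[0,8) = 16x8
Op 2 fold_up: fold axis h@8; visible region now rows[0,8) x cols[0,8) = 8x8
Op 3 cut(0, 5): punch at orig (0,5); cuts so far [(0, 5)]; region rows[0,8) x cols[0,8) = 8x8
Op 4 cut(5, 5): punch at orig (5,5); cuts so far [(0, 5), (5, 5)]; region rows[0,8) x cols[0,8) = 8x8
Op 5 cut(6, 4): punch at orig (6,4); cuts so far [(0, 5), (5, 5), (6, 4)]; region rows[0,8) x cols[0,8) = 8x8
Op 6 cut(3, 2): punch at orig (3,2); cuts so far [(0, 5), (3, 2), (5, 5), (6, 4)]; region rows[0,8) x cols[0,8) = 8x8
Unfold 1 (reflect across h@8): 8 holes -> [(0, 5), (3, 2), (5, 5), (6, 4), (9, 4), (10, 5), (12, 2), (15, 5)]
Unfold 2 (reflect across v@8): 16 holes -> [(0, 5), (0, 10), (3, 2), (3, 13), (5, 5), (5, 10), (6, 4), (6, 11), (9, 4), (9, 11), (10, 5), (10, 10), (12, 2), (12, 13), (15, 5), (15, 10)]

Answer: 16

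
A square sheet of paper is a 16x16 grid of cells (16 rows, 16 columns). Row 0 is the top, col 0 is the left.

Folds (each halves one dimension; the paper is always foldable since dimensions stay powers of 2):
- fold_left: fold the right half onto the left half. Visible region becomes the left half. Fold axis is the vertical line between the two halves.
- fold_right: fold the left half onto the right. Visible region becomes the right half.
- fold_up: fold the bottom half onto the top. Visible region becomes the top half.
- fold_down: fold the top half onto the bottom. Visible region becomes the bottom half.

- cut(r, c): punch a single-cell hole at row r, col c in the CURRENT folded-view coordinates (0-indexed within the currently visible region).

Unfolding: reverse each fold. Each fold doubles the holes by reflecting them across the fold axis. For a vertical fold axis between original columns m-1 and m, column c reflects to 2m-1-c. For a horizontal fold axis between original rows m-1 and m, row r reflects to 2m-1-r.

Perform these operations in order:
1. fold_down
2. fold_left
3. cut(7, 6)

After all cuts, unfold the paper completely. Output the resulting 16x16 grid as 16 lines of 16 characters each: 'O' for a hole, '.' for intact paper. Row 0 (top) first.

Op 1 fold_down: fold axis h@8; visible region now rows[8,16) x cols[0,16) = 8x16
Op 2 fold_left: fold axis v@8; visible region now rows[8,16) x cols[0,8) = 8x8
Op 3 cut(7, 6): punch at orig (15,6); cuts so far [(15, 6)]; region rows[8,16) x cols[0,8) = 8x8
Unfold 1 (reflect across v@8): 2 holes -> [(15, 6), (15, 9)]
Unfold 2 (reflect across h@8): 4 holes -> [(0, 6), (0, 9), (15, 6), (15, 9)]

Answer: ......O..O......
................
................
................
................
................
................
................
................
................
................
................
................
................
................
......O..O......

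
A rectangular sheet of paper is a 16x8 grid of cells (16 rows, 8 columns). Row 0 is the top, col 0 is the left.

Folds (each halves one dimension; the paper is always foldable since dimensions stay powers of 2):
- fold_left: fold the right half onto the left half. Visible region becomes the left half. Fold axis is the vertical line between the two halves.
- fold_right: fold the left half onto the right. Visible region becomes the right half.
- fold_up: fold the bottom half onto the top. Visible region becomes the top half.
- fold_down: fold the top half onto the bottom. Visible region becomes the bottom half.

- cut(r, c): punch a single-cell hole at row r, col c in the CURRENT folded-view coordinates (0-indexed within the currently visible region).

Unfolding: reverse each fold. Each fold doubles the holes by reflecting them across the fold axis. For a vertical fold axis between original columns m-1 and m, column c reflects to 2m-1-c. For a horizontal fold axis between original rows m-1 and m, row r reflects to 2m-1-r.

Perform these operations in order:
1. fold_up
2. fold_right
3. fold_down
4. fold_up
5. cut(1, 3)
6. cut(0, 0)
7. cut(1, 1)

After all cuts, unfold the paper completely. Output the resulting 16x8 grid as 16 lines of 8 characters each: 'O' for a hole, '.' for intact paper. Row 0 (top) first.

Op 1 fold_up: fold axis h@8; visible region now rows[0,8) x cols[0,8) = 8x8
Op 2 fold_right: fold axis v@4; visible region now rows[0,8) x cols[4,8) = 8x4
Op 3 fold_down: fold axis h@4; visible region now rows[4,8) x cols[4,8) = 4x4
Op 4 fold_up: fold axis h@6; visible region now rows[4,6) x cols[4,8) = 2x4
Op 5 cut(1, 3): punch at orig (5,7); cuts so far [(5, 7)]; region rows[4,6) x cols[4,8) = 2x4
Op 6 cut(0, 0): punch at orig (4,4); cuts so far [(4, 4), (5, 7)]; region rows[4,6) x cols[4,8) = 2x4
Op 7 cut(1, 1): punch at orig (5,5); cuts so far [(4, 4), (5, 5), (5, 7)]; region rows[4,6) x cols[4,8) = 2x4
Unfold 1 (reflect across h@6): 6 holes -> [(4, 4), (5, 5), (5, 7), (6, 5), (6, 7), (7, 4)]
Unfold 2 (reflect across h@4): 12 holes -> [(0, 4), (1, 5), (1, 7), (2, 5), (2, 7), (3, 4), (4, 4), (5, 5), (5, 7), (6, 5), (6, 7), (7, 4)]
Unfold 3 (reflect across v@4): 24 holes -> [(0, 3), (0, 4), (1, 0), (1, 2), (1, 5), (1, 7), (2, 0), (2, 2), (2, 5), (2, 7), (3, 3), (3, 4), (4, 3), (4, 4), (5, 0), (5, 2), (5, 5), (5, 7), (6, 0), (6, 2), (6, 5), (6, 7), (7, 3), (7, 4)]
Unfold 4 (reflect across h@8): 48 holes -> [(0, 3), (0, 4), (1, 0), (1, 2), (1, 5), (1, 7), (2, 0), (2, 2), (2, 5), (2, 7), (3, 3), (3, 4), (4, 3), (4, 4), (5, 0), (5, 2), (5, 5), (5, 7), (6, 0), (6, 2), (6, 5), (6, 7), (7, 3), (7, 4), (8, 3), (8, 4), (9, 0), (9, 2), (9, 5), (9, 7), (10, 0), (10, 2), (10, 5), (10, 7), (11, 3), (11, 4), (12, 3), (12, 4), (13, 0), (13, 2), (13, 5), (13, 7), (14, 0), (14, 2), (14, 5), (14, 7), (15, 3), (15, 4)]

Answer: ...OO...
O.O..O.O
O.O..O.O
...OO...
...OO...
O.O..O.O
O.O..O.O
...OO...
...OO...
O.O..O.O
O.O..O.O
...OO...
...OO...
O.O..O.O
O.O..O.O
...OO...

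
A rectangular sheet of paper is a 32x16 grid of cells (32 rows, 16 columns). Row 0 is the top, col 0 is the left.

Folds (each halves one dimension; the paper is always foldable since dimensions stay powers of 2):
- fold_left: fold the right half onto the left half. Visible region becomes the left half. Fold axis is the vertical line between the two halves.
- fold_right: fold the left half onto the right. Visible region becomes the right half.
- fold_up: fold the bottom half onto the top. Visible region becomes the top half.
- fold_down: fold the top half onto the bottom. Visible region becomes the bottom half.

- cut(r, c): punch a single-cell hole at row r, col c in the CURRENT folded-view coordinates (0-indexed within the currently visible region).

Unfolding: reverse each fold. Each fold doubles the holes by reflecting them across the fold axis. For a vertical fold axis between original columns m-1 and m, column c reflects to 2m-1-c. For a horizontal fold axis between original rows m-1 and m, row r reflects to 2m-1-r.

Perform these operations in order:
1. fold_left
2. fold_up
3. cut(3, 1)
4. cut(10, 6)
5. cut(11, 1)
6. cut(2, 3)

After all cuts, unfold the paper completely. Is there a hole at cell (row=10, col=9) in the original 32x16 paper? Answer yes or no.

Answer: yes

Derivation:
Op 1 fold_left: fold axis v@8; visible region now rows[0,32) x cols[0,8) = 32x8
Op 2 fold_up: fold axis h@16; visible region now rows[0,16) x cols[0,8) = 16x8
Op 3 cut(3, 1): punch at orig (3,1); cuts so far [(3, 1)]; region rows[0,16) x cols[0,8) = 16x8
Op 4 cut(10, 6): punch at orig (10,6); cuts so far [(3, 1), (10, 6)]; region rows[0,16) x cols[0,8) = 16x8
Op 5 cut(11, 1): punch at orig (11,1); cuts so far [(3, 1), (10, 6), (11, 1)]; region rows[0,16) x cols[0,8) = 16x8
Op 6 cut(2, 3): punch at orig (2,3); cuts so far [(2, 3), (3, 1), (10, 6), (11, 1)]; region rows[0,16) x cols[0,8) = 16x8
Unfold 1 (reflect across h@16): 8 holes -> [(2, 3), (3, 1), (10, 6), (11, 1), (20, 1), (21, 6), (28, 1), (29, 3)]
Unfold 2 (reflect across v@8): 16 holes -> [(2, 3), (2, 12), (3, 1), (3, 14), (10, 6), (10, 9), (11, 1), (11, 14), (20, 1), (20, 14), (21, 6), (21, 9), (28, 1), (28, 14), (29, 3), (29, 12)]
Holes: [(2, 3), (2, 12), (3, 1), (3, 14), (10, 6), (10, 9), (11, 1), (11, 14), (20, 1), (20, 14), (21, 6), (21, 9), (28, 1), (28, 14), (29, 3), (29, 12)]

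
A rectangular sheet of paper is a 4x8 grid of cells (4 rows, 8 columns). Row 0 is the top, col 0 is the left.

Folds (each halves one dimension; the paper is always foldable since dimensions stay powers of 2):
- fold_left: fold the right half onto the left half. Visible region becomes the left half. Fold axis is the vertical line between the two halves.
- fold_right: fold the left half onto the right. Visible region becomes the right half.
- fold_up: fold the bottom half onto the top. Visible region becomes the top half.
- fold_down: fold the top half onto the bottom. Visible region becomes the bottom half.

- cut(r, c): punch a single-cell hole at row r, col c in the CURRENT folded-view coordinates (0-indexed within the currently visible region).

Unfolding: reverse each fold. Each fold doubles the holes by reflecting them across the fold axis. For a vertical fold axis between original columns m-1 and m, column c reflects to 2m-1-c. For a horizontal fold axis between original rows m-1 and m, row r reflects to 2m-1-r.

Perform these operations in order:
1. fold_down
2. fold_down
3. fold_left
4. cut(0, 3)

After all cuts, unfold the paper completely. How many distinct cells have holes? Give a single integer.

Answer: 8

Derivation:
Op 1 fold_down: fold axis h@2; visible region now rows[2,4) x cols[0,8) = 2x8
Op 2 fold_down: fold axis h@3; visible region now rows[3,4) x cols[0,8) = 1x8
Op 3 fold_left: fold axis v@4; visible region now rows[3,4) x cols[0,4) = 1x4
Op 4 cut(0, 3): punch at orig (3,3); cuts so far [(3, 3)]; region rows[3,4) x cols[0,4) = 1x4
Unfold 1 (reflect across v@4): 2 holes -> [(3, 3), (3, 4)]
Unfold 2 (reflect across h@3): 4 holes -> [(2, 3), (2, 4), (3, 3), (3, 4)]
Unfold 3 (reflect across h@2): 8 holes -> [(0, 3), (0, 4), (1, 3), (1, 4), (2, 3), (2, 4), (3, 3), (3, 4)]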